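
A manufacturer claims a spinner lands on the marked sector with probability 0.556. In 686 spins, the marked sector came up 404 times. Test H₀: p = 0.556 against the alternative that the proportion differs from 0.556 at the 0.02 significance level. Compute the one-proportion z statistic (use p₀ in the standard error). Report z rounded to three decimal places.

z = 1.735

p̂ = 404/686 ≈ 0.58892.
SE = √(p₀(1−p₀)/n) = √(0.24686/686) = 0.01897.
z = (0.58892 − 0.556)/0.01897 = 0.03292/0.01897 = 1.735.
p-value = 2·P(Z > 1.735) ≈ 0.0827, so at α = 0.02 we fail to reject H₀.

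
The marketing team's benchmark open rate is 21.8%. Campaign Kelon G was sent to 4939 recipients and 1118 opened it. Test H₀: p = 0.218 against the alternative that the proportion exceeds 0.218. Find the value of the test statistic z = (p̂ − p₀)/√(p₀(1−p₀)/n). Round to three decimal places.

z = 1.423

p̂ = 1118/4939 ≈ 0.226362.
Under H₀, SE = √(0.218·0.782/4939) = √(3.45163e-05) = 0.005875.
z = (0.226362 − 0.218)/0.005875 = 0.008362/0.005875 = 1.423.
p-value = P(Z > 1.423) ≈ 0.0773.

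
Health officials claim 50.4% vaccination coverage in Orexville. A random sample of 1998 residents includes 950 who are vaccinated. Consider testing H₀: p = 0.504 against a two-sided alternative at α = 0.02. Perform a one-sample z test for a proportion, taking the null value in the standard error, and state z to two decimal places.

p̂ = 950/1998 = 0.47548.
Under H₀, SE = √(0.504·0.496/1998) = √(0.000125117) = 0.01119.
z = (0.47548 − 0.504)/0.01119 = -0.02852/0.01119 = -2.55.
Two-sided p-value ≈ 2·Φ(−2.550) = 0.0108; since p < α = 0.02, reject H₀.

z = -2.55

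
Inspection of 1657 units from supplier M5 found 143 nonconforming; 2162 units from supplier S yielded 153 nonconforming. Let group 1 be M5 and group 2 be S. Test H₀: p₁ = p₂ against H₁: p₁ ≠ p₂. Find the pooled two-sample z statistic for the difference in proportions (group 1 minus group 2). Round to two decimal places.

p̂₁ = 143/1657 ≈ 0.0863, p̂₂ = 153/2162 ≈ 0.0708.
Pooled p̂ = (143+153)/(1657+2162) = 296/3819 = 0.0775.
SE = √(0.0714998 × 0.00106603) = 0.0087.
z = (0.0863 − 0.0708)/0.0087 = 0.0155/0.0087 = 1.78.
Two-sided p-value ≈ 2·Φ(−1.779) = 0.0752.

z = 1.78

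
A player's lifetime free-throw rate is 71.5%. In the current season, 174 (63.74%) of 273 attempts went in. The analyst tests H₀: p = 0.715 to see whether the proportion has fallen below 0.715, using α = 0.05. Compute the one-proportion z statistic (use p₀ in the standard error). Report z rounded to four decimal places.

z = -2.8417

p̂ = 174/273 ≈ 0.637363.
Standard error under H₀: √(0.715×0.285/273) = 0.027321.
z = (0.637363 − 0.715)/0.027321 = -0.077637/0.027321 = -2.8417.
p-value = P(Z < -2.842) ≈ 0.0022; since p < α = 0.05, reject H₀.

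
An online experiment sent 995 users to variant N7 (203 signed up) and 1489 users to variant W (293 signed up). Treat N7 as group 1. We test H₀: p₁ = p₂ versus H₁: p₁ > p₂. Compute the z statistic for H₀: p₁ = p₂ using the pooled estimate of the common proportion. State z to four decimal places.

p̂₁ = 203/995 ≈ 0.204020, p̂₂ = 293/1489 ≈ 0.196776.
Pooled p̂ = (203+293)/(995+1489) = 496/2484 = 0.199678.
SE = √(p̂(1−p̂)(1/n₁+1/n₂)) = √(0.199678·0.800322·0.00167662) = √(0.000267935) = 0.016369.
z = (0.204020 − 0.196776)/0.016369 = 0.007244/0.016369 = 0.4425.

z = 0.4425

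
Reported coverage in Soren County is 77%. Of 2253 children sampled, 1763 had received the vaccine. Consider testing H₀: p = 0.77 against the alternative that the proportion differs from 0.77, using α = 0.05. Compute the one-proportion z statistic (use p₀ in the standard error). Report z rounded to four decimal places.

z = 1.4113

p̂ = 1763/2253 ≈ 0.7825122.
Standard error under H₀: √(0.77×0.23/2253) = 0.0088660.
z = (0.7825122 − 0.77)/0.0088660 = 0.0125122/0.0088660 = 1.4113.
p-value = 2·P(Z > 1.411) ≈ 0.1582. With α = 0.05, fail to reject H₀.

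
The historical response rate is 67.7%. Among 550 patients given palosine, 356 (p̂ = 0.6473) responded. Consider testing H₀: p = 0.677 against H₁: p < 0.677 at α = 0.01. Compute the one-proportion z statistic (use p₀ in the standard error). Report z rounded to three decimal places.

p̂ = 356/550 = 0.64727.
Under H₀, SE = √(0.677·0.323/550) = √(0.000397584) = 0.01994.
z = (0.64727 − 0.677)/0.01994 = -0.02973/0.01994 = -1.491.
p-value = P(Z < -1.491) ≈ 0.0680, so at α = 0.01 we fail to reject H₀.

z = -1.491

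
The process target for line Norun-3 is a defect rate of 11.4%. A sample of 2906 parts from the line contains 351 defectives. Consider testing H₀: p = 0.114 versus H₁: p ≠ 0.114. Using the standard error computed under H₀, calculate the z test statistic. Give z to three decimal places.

z = 1.151

p̂ = 351/2906 ≈ 0.120785.
SE = √(p₀(1−p₀)/n) = √(0.101/2906) = 0.005896.
z = (0.120785 − 0.114)/0.005896 = 0.006785/0.005896 = 1.151.
p-value = 2·P(Z > 1.151) ≈ 0.2498.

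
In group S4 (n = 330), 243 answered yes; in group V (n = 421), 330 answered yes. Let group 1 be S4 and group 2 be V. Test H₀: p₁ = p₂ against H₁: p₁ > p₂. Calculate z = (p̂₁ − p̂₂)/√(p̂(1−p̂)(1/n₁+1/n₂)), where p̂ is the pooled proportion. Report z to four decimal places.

z = -1.5187

p̂₁ = 243/330 ≈ 0.736364, p̂₂ = 330/421 ≈ 0.783848.
Pooled p̂ = (243+330)/(330+421) = 573/751 = 0.762983.
SE = √(p̂(1−p̂)(1/n₁+1/n₂)) = √(0.762983·0.237017·0.0054056) = √(0.000977549) = 0.031266.
z = (0.736364 − 0.783848)/0.031266 = -0.047484/0.031266 = -1.5187.
p-value = P(Z > -1.519) ≈ 0.9356.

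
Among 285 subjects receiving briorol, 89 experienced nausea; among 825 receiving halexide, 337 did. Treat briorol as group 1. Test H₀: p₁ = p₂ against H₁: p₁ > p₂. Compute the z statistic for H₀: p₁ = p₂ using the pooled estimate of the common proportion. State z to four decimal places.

p̂₁ = 89/285 = 0.312281, p̂₂ = 337/825 = 0.408485.
Pooled p̂ = (89+337)/(285+825) = 426/1110 = 0.383784.
SE = √(p̂(1−p̂)(1/n₁+1/n₂)) = √(0.383784·0.616216·0.00472089) = √(0.00111646) = 0.033413.
z = (0.312281 − 0.408485)/0.033413 = -0.096204/0.033413 = -2.8792.
p-value = P(Z > -2.879) ≈ 0.9980.

z = -2.8792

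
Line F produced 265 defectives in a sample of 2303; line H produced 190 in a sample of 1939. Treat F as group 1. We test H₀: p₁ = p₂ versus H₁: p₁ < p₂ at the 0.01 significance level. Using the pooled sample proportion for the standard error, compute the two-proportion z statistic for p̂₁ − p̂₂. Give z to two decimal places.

z = 1.79

p̂₁ = 265/2303 = 0.11507, p̂₂ = 190/1939 = 0.09799.
Pooled p̂ = (265+190)/(2303+1939) = 455/4242 = 0.10726.
SE = √(0.0957559 × 0.000949946) = 0.00954.
z = (0.11507 − 0.09799)/0.00954 = 0.01708/0.00954 = 1.79.
p-value = P(Z < 1.791) ≈ 0.9633; since p > α = 0.01, fail to reject H₀.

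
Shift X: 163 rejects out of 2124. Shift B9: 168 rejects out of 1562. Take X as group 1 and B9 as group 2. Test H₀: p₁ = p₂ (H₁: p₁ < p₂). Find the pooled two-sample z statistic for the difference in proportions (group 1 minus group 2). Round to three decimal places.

p̂₁ = 163/2124 = 0.07674, p̂₂ = 168/1562 = 0.10755.
Pooled p̂ = (163+168)/(2124+1562) = 331/3686 = 0.08980.
SE = √(0.0817353 × 0.00111101) = 0.00953.
z = (0.07674 − 0.10755)/0.00953 = -0.03081/0.00953 = -3.233.
p-value = P(Z < -3.233) ≈ 0.0006.

z = -3.233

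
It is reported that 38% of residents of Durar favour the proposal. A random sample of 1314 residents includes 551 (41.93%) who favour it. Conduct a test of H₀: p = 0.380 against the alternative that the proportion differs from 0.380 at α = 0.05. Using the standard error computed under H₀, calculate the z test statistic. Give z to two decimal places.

p̂ = 551/1314 = 0.41933.
SE = √(p₀(1−p₀)/n) = √(0.2356/1314) = 0.01339.
z = (0.41933 − 0.38)/0.01339 = 0.03933/0.01339 = 2.94.
p-value = 2·P(Z > 2.937) ≈ 0.0033; since p < α = 0.05, reject H₀.

z = 2.94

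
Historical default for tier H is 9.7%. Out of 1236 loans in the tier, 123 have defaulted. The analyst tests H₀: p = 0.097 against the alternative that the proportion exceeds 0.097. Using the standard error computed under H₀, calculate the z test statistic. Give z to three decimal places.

p̂ = 123/1236 ≈ 0.099515.
Under H₀, SE = √(0.097·0.903/1236) = √(7.08665e-05) = 0.008418.
z = (0.099515 − 0.097)/0.008418 = 0.002515/0.008418 = 0.299.
p-value = P(Z > 0.299) ≈ 0.3826.

z = 0.299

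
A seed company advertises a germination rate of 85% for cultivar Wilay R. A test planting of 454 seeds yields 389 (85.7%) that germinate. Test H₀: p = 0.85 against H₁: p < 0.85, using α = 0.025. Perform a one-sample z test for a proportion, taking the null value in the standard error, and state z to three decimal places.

p̂ = 389/454 = 0.856828.
Standard error under H₀: √(0.85×0.15/454) = 0.016758.
z = (0.856828 − 0.85)/0.016758 = 0.006828/0.016758 = 0.407.
p-value = P(Z < 0.407) ≈ 0.6582, so at α = 0.025 we fail to reject H₀.

z = 0.407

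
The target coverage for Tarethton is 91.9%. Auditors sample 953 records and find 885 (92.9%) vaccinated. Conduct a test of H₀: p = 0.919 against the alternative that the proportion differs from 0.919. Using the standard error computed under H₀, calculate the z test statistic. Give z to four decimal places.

z = 1.0915

p̂ = 885/953 ≈ 0.9286464.
Standard error under H₀: √(0.919×0.081/953) = 0.0088380.
z = (0.9286464 − 0.919)/0.0088380 = 0.0096464/0.0088380 = 1.0915.
p-value = 2·P(Z > 1.091) ≈ 0.2751.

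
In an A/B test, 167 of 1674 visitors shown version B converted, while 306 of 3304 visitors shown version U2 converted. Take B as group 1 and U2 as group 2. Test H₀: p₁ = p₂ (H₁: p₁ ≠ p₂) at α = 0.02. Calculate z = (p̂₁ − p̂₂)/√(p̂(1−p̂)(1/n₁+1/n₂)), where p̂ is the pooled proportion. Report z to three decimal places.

z = 0.812

p̂₁ = 167/1674 = 0.099761, p̂₂ = 306/3304 = 0.092615.
Pooled p̂ = (167+306)/(1674+3304) = 473/4978 = 0.095018.
SE = √(0.0859896 × 0.000900035) = 0.008797.
z = (0.099761 − 0.092615)/0.008797 = 0.007146/0.008797 = 0.812.
Two-sided p-value ≈ 2·Φ(−0.812) = 0.4166. With α = 0.02, fail to reject H₀.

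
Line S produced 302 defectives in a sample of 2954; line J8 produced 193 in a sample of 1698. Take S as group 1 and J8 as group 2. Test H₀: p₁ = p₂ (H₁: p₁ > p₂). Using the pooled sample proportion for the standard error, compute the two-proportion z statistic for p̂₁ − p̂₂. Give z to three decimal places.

p̂₁ = 302/2954 ≈ 0.10223, p̂₂ = 193/1698 ≈ 0.11366.
Pooled p̂ = (302+193)/(2954+1698) = 495/4652 = 0.10641.
SE = √(p̂(1−p̂)(1/n₁+1/n₂)) = √(0.10641·0.89359·0.000927452) = √(8.81855e-05) = 0.00939.
z = (0.10223 − 0.11366)/0.00939 = -0.01143/0.00939 = -1.217.

z = -1.217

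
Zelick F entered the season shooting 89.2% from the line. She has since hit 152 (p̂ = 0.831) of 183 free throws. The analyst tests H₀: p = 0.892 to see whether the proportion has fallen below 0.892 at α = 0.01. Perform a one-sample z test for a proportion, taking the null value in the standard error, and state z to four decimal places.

p̂ = 152/183 ≈ 0.830601.
Standard error under H₀: √(0.892×0.108/183) = 0.022944.
z = (0.830601 − 0.892)/0.022944 = -0.061399/0.022944 = -2.6760.
p-value = P(Z < -2.676) ≈ 0.0037; since p < α = 0.01, reject H₀.

z = -2.6760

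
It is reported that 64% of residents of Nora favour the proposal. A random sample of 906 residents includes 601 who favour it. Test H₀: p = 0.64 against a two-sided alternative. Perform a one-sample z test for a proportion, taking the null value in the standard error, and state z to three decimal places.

z = 1.465

p̂ = 601/906 = 0.66336.
SE = √(p₀(1−p₀)/n) = √(0.2304/906) = 0.01595.
z = (0.66336 − 0.64)/0.01595 = 0.02336/0.01595 = 1.465.
Two-sided p-value ≈ 2·Φ(−1.465) = 0.1430.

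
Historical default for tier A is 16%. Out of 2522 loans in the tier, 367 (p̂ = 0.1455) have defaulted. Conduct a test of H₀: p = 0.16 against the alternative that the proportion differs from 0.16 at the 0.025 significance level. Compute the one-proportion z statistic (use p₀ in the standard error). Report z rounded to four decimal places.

p̂ = 367/2522 = 0.1455194.
Standard error under H₀: √(0.16×0.84/2522) = 0.0073001.
z = (0.1455194 − 0.16)/0.0073001 = -0.0144806/0.0073001 = -1.9836.
p-value = 2·P(Z > 1.984) ≈ 0.0473; since p > α = 0.025, fail to reject H₀.

z = -1.9836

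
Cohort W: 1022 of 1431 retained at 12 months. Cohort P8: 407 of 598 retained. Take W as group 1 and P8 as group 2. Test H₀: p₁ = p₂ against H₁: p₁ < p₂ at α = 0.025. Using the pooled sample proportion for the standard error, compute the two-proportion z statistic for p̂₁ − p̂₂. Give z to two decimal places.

z = 1.51

p̂₁ = 1022/1431 ≈ 0.7142, p̂₂ = 407/598 ≈ 0.6806.
Pooled p̂ = (1022+407)/(1431+598) = 1429/2029 = 0.7043.
SE = √(0.208266 × 0.00237105) = 0.0222.
z = (0.7142 − 0.6806)/0.0222 = 0.0336/0.0222 = 1.51.
p-value = P(Z < 1.511) ≈ 0.9346; since p > α = 0.025, fail to reject H₀.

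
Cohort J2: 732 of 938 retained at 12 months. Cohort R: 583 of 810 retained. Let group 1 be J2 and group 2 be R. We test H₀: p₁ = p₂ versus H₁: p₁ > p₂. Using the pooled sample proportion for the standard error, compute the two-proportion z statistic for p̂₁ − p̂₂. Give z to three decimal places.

p̂₁ = 732/938 = 0.78038, p̂₂ = 583/810 = 0.71975.
Pooled p̂ = (732+583)/(938+810) = 1315/1748 = 0.75229.
SE = √(0.186351 × 0.00230067) = 0.02071.
z = (0.78038 − 0.71975)/0.02071 = 0.06063/0.02071 = 2.928.
p-value = P(Z > 2.928) ≈ 0.0017.

z = 2.928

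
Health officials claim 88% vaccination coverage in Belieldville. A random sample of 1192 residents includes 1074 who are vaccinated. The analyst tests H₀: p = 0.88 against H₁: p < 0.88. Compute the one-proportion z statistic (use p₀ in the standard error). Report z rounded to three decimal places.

p̂ = 1074/1192 = 0.901007.
Under H₀, SE = √(0.88·0.12/1192) = √(8.85906e-05) = 0.009412.
z = (0.901007 − 0.88)/0.009412 = 0.021007/0.009412 = 2.232.

z = 2.232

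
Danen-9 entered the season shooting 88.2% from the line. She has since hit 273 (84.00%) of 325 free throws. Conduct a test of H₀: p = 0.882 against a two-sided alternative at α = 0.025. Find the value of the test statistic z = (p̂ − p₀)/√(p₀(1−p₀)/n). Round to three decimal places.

z = -2.347

p̂ = 273/325 = 0.840000.
SE = √(p₀(1−p₀)/n) = √(0.10408/325) = 0.017895.
z = (0.840000 − 0.882)/0.017895 = -0.042000/0.017895 = -2.347.
p-value = 2·P(Z > 2.347) ≈ 0.0189; since p < α = 0.025, reject H₀.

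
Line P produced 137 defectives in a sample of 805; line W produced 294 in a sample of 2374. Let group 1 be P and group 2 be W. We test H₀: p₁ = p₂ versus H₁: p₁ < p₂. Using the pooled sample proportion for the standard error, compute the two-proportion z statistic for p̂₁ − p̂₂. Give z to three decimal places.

p̂₁ = 137/805 = 0.170186, p̂₂ = 294/2374 = 0.123842.
Pooled p̂ = (137+294)/(805+2374) = 431/3179 = 0.135577.
SE = √(0.117196 × 0.00166347) = 0.013963.
z = (0.170186 − 0.123842)/0.013963 = 0.046344/0.013963 = 3.319.

z = 3.319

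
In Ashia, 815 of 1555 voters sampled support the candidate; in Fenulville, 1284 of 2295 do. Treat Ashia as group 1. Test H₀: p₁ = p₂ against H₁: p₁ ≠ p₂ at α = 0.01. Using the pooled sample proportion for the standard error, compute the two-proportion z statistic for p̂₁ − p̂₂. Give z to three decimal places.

p̂₁ = 815/1555 = 0.524116, p̂₂ = 1284/2295 = 0.559477.
Pooled p̂ = (815+1284)/(1555+2295) = 2099/3850 = 0.545195.
SE = √(0.247957 × 0.00107882) = 0.016355.
z = (0.524116 − 0.559477)/0.016355 = -0.035361/0.016355 = -2.162.
p-value = 2·P(Z > 2.162) ≈ 0.0306, so at α = 0.01 we fail to reject H₀.

z = -2.162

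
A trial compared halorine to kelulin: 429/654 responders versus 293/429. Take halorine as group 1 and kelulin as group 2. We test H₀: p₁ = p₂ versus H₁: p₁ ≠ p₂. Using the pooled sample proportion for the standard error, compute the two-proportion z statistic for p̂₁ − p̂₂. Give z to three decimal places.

z = -0.923

p̂₁ = 429/654 = 0.655963, p̂₂ = 293/429 = 0.682984.
Pooled p̂ = (429+293)/(654+429) = 722/1083 = 0.666667.
SE = √(0.222222 × 0.00386005) = 0.029288.
z = (0.655963 − 0.682984)/0.029288 = -0.027021/0.029288 = -0.923.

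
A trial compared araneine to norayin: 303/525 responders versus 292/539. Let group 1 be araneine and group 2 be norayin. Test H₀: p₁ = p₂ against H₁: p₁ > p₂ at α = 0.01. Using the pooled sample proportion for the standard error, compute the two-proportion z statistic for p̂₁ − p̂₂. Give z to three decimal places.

z = 1.163

p̂₁ = 303/525 = 0.57714, p̂₂ = 292/539 = 0.54174.
Pooled p̂ = (303+292)/(525+539) = 595/1064 = 0.55921.
SE = √(0.246494 × 0.00376005) = 0.03044.
z = (0.57714 − 0.54174)/0.03044 = 0.03540/0.03044 = 1.163.
p-value = P(Z > 1.163) ≈ 0.1225. With α = 0.01, fail to reject H₀.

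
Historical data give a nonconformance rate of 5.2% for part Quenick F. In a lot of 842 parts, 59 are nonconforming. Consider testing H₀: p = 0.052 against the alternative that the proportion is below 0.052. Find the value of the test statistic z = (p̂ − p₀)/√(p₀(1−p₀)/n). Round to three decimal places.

z = 2.362

p̂ = 59/842 ≈ 0.07007.
Standard error under H₀: √(0.052×0.948/842) = 0.00765.
z = (0.07007 − 0.052)/0.00765 = 0.01807/0.00765 = 2.362.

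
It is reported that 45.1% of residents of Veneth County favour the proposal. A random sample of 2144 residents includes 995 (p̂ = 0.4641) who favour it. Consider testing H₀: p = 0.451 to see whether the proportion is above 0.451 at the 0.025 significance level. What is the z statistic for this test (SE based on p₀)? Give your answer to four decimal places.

p̂ = 995/2144 = 0.4640858.
Under H₀, SE = √(0.451·0.549/2144) = √(0.000115485) = 0.0107464.
z = (0.4640858 − 0.451)/0.0107464 = 0.0130858/0.0107464 = 1.2177.
p-value = P(Z > 1.218) ≈ 0.1117. With α = 0.025, fail to reject H₀.

z = 1.2177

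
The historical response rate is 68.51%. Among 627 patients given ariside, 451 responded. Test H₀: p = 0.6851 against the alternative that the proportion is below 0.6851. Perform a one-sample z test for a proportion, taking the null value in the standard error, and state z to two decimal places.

p̂ = 451/627 ≈ 0.71930.
Under H₀, SE = √(0.6851·0.3149/627) = √(0.00034408) = 0.01855.
z = (0.71930 − 0.6851)/0.01855 = 0.03420/0.01855 = 1.84.
p-value = P(Z < 1.844) ≈ 0.9674.

z = 1.84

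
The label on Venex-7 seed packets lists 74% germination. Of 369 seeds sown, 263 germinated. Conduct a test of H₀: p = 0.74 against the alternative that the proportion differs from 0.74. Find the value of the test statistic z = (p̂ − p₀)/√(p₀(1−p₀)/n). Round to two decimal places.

z = -1.19

p̂ = 263/369 = 0.71274.
Standard error under H₀: √(0.74×0.26/369) = 0.02283.
z = (0.71274 − 0.74)/0.02283 = -0.02726/0.02283 = -1.19.
p-value = 2·P(Z > 1.194) ≈ 0.2325.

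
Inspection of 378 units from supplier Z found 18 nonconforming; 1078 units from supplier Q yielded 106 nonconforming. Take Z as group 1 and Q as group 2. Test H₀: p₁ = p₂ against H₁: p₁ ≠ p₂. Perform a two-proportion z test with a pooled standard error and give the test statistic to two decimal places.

z = -3.04

p̂₁ = 18/378 = 0.0476, p̂₂ = 106/1078 = 0.0983.
Pooled p̂ = (18+106)/(378+1078) = 124/1456 = 0.0852.
SE = √(p̂(1−p̂)(1/n₁+1/n₂)) = √(0.0852·0.9148·0.00357315) = √(0.00027839) = 0.0167.
z = (0.0476 − 0.0983)/0.0167 = -0.0507/0.0167 = -3.04.
p-value = 2·P(Z > 3.039) ≈ 0.0024.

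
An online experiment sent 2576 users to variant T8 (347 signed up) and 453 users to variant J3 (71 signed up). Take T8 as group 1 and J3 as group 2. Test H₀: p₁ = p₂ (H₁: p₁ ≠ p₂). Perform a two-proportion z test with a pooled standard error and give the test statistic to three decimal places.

p̂₁ = 347/2576 ≈ 0.13470, p̂₂ = 71/453 ≈ 0.15673.
Pooled p̂ = (347+71)/(2576+453) = 418/3029 = 0.13800.
SE = √(p̂(1−p̂)(1/n₁+1/n₂)) = √(0.13800·0.86200·0.0025957) = √(0.000308773) = 0.01757.
z = (0.13470 − 0.15673)/0.01757 = -0.02203/0.01757 = -1.254.
p-value = 2·P(Z > 1.254) ≈ 0.2100.

z = -1.254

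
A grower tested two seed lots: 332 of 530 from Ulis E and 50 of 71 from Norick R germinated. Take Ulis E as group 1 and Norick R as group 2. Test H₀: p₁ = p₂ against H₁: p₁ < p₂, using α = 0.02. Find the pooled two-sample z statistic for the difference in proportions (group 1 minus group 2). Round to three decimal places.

p̂₁ = 332/530 ≈ 0.62642, p̂₂ = 50/71 ≈ 0.70423.
Pooled p̂ = (332+50)/(530+71) = 382/601 = 0.63561.
SE = √(p̂(1−p̂)(1/n₁+1/n₂)) = √(0.63561·0.36439·0.0159713) = √(0.00369912) = 0.06082.
z = (0.62642 − 0.70423)/0.06082 = -0.07781/0.06082 = -1.279.
p-value = P(Z < -1.279) ≈ 0.1004. With α = 0.02, fail to reject H₀.

z = -1.279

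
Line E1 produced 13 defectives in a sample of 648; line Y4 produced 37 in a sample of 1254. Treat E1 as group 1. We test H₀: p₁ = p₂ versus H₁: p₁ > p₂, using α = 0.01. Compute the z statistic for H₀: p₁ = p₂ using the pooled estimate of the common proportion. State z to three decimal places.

p̂₁ = 13/648 = 0.020062, p̂₂ = 37/1254 = 0.029506.
Pooled p̂ = (13+37)/(648+1254) = 50/1902 = 0.026288.
SE = √(0.0255971 × 0.00234066) = 0.007740.
z = (0.020062 − 0.029506)/0.007740 = -0.009444/0.007740 = -1.220.
p-value = P(Z > -1.220) ≈ 0.8888. With α = 0.01, fail to reject H₀.

z = -1.220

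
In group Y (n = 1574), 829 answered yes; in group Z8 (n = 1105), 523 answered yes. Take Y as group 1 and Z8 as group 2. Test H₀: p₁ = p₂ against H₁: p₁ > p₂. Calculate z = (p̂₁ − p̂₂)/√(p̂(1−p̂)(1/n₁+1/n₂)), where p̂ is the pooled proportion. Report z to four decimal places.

p̂₁ = 829/1574 ≈ 0.5266836, p̂₂ = 523/1105 ≈ 0.4733032.
Pooled p̂ = (829+523)/(1574+1105) = 1352/2679 = 0.5046659.
SE = √(p̂(1−p̂)(1/n₁+1/n₂)) = √(0.5046659·0.4953341·0.0015403) = √(0.000385042) = 0.0196225.
z = (0.5266836 − 0.4733032)/0.0196225 = 0.0533804/0.0196225 = 2.7204.
p-value = P(Z > 2.720) ≈ 0.0033.

z = 2.7204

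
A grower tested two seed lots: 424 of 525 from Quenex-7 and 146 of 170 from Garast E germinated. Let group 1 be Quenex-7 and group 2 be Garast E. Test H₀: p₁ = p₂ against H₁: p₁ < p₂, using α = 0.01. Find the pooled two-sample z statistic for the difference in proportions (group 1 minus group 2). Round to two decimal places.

z = -1.51

p̂₁ = 424/525 = 0.8076, p̂₂ = 146/170 = 0.8588.
Pooled p̂ = (424+146)/(525+170) = 570/695 = 0.8201.
SE = √(0.147508 × 0.00778711) = 0.0339.
z = (0.8076 − 0.8588)/0.0339 = -0.0512/0.0339 = -1.51.
p-value = P(Z < -1.511) ≈ 0.0654; since p > α = 0.01, fail to reject H₀.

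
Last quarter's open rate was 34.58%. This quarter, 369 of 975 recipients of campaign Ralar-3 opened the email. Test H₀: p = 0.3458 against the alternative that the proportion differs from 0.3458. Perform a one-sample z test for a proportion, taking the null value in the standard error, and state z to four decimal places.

z = 2.1442

p̂ = 369/975 ≈ 0.3784615.
Standard error under H₀: √(0.3458×0.6542/975) = 0.0152323.
z = (0.3784615 − 0.3458)/0.0152323 = 0.0326615/0.0152323 = 2.1442.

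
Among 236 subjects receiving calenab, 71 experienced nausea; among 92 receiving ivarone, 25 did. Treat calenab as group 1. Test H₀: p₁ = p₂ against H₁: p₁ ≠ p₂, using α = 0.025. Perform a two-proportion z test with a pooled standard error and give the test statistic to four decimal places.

z = 0.5205

p̂₁ = 71/236 ≈ 0.300847, p̂₂ = 25/92 ≈ 0.271739.
Pooled p̂ = (71+25)/(236+92) = 96/328 = 0.292683.
SE = √(0.20702 × 0.0151069) = 0.055923.
z = (0.300847 − 0.271739)/0.055923 = 0.029108/0.055923 = 0.5205.
p-value = 2·P(Z > 0.521) ≈ 0.6027; since p > α = 0.025, fail to reject H₀.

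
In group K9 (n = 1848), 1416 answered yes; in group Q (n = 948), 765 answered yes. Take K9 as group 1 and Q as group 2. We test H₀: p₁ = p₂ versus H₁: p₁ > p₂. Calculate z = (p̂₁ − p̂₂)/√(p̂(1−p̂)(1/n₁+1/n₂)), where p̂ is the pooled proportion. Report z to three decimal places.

p̂₁ = 1416/1848 ≈ 0.76623, p̂₂ = 765/948 ≈ 0.80696.
Pooled p̂ = (1416+765)/(1848+948) = 2181/2796 = 0.78004.
SE = √(p̂(1−p̂)(1/n₁+1/n₂)) = √(0.78004·0.21996·0.00159598) = √(0.000273831) = 0.01655.
z = (0.76623 − 0.80696)/0.01655 = -0.04073/0.01655 = -2.461.
p-value = P(Z > -2.461) ≈ 0.9931.

z = -2.461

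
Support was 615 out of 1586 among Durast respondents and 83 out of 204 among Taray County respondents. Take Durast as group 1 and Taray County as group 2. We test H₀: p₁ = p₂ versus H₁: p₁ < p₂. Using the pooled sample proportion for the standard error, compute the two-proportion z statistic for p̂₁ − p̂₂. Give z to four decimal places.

z = -0.5263

p̂₁ = 615/1586 ≈ 0.3877680, p̂₂ = 83/204 ≈ 0.4068627.
Pooled p̂ = (615+83)/(1586+204) = 698/1790 = 0.3899441.
SE = √(p̂(1−p̂)(1/n₁+1/n₂)) = √(0.3899441·0.6100559·0.00553248) = √(0.00131611) = 0.0362782.
z = (0.3877680 − 0.4068627)/0.0362782 = -0.0190947/0.0362782 = -0.5263.
p-value = P(Z < -0.526) ≈ 0.2993.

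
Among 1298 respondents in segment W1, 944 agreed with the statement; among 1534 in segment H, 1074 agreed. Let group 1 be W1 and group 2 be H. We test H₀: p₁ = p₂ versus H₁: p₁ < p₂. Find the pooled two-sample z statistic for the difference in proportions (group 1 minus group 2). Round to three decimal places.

z = 1.590

p̂₁ = 944/1298 = 0.72727, p̂₂ = 1074/1534 = 0.70013.
Pooled p̂ = (944+1074)/(1298+1534) = 2018/2832 = 0.71257.
SE = √(0.204814 × 0.00142231) = 0.01707.
z = (0.72727 − 0.70013)/0.01707 = 0.02714/0.01707 = 1.590.
p-value = P(Z < 1.590) ≈ 0.9441.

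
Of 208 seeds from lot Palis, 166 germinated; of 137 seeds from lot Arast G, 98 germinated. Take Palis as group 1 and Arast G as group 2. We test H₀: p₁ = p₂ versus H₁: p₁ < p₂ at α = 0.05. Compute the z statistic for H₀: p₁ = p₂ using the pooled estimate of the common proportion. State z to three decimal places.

z = 1.774

p̂₁ = 166/208 = 0.79808, p̂₂ = 98/137 = 0.71533.
Pooled p̂ = (166+98)/(208+137) = 264/345 = 0.76522.
SE = √(0.17966 × 0.012107) = 0.04664.
z = (0.79808 − 0.71533)/0.04664 = 0.08275/0.04664 = 1.774.
p-value = P(Z < 1.774) ≈ 0.9620, so at α = 0.05 we fail to reject H₀.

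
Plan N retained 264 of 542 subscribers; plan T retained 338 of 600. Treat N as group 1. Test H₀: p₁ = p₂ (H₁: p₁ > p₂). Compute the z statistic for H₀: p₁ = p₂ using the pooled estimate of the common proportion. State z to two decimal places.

p̂₁ = 264/542 ≈ 0.48708, p̂₂ = 338/600 ≈ 0.56333.
Pooled p̂ = (264+338)/(542+600) = 602/1142 = 0.52715.
SE = √(p̂(1−p̂)(1/n₁+1/n₂)) = √(0.52715·0.47285·0.00351169) = √(0.000875334) = 0.02959.
z = (0.48708 − 0.56333)/0.02959 = -0.07625/0.02959 = -2.58.
p-value = P(Z > -2.577) ≈ 0.9950.

z = -2.58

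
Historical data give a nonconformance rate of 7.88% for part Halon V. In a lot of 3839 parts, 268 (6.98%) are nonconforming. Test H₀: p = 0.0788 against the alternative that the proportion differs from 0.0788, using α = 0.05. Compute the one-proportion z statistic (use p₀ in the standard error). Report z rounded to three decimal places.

z = -2.067

p̂ = 268/3839 = 0.06981.
Standard error under H₀: √(0.0788×0.9212/3839) = 0.00435.
z = (0.06981 − 0.0788)/0.00435 = -0.00899/0.00435 = -2.067.
p-value = 2·P(Z > 2.067) ≈ 0.0387, so at α = 0.05 we reject H₀.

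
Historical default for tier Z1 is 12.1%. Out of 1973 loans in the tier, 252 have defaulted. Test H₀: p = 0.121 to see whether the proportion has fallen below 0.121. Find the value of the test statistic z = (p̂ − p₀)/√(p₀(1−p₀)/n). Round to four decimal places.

p̂ = 252/1973 ≈ 0.127724.
SE = √(p₀(1−p₀)/n) = √(0.10636/1973) = 0.007342.
z = (0.127724 − 0.121)/0.007342 = 0.006724/0.007342 = 0.9158.

z = 0.9158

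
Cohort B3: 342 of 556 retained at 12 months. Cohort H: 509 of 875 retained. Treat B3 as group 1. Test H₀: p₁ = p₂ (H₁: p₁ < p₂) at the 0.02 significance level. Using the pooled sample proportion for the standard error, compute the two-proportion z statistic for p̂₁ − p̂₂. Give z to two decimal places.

z = 1.25

p̂₁ = 342/556 ≈ 0.61511, p̂₂ = 509/875 ≈ 0.58171.
Pooled p̂ = (342+509)/(556+875) = 851/1431 = 0.59469.
SE = √(0.241034 × 0.00294142) = 0.02663.
z = (0.61511 − 0.58171)/0.02663 = 0.03340/0.02663 = 1.25.
p-value = P(Z < 1.254) ≈ 0.8951, so at α = 0.02 we fail to reject H₀.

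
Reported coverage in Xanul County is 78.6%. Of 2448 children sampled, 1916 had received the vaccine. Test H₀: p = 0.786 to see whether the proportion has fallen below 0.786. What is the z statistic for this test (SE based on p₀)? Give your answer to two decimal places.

z = -0.40

p̂ = 1916/2448 = 0.7827.
Under H₀, SE = √(0.786·0.214/2448) = √(6.87108e-05) = 0.0083.
z = (0.7827 − 0.786)/0.0083 = -0.0033/0.0083 = -0.40.
p-value = P(Z < -0.401) ≈ 0.3444.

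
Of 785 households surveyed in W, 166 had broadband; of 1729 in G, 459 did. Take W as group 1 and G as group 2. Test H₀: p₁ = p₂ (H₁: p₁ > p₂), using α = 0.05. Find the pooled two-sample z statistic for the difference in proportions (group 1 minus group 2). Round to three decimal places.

z = -2.903

p̂₁ = 166/785 ≈ 0.211465, p̂₂ = 459/1729 ≈ 0.265471.
Pooled p̂ = (166+459)/(785+1729) = 625/2514 = 0.248608.
SE = √(p̂(1−p̂)(1/n₁+1/n₂)) = √(0.248608·0.751392·0.00185225) = √(0.000346005) = 0.018601.
z = (0.211465 − 0.265471)/0.018601 = -0.054006/0.018601 = -2.903.
p-value = P(Z > -2.903) ≈ 0.9982, so at α = 0.05 we fail to reject H₀.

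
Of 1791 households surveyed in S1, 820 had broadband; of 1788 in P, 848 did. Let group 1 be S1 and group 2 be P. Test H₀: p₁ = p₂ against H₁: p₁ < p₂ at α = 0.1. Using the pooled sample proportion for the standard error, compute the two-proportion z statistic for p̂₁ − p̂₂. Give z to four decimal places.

p̂₁ = 820/1791 = 0.457845, p̂₂ = 848/1788 = 0.474273.
Pooled p̂ = (820+848)/(1791+1788) = 1668/3579 = 0.466052.
SE = √(0.248848 × 0.00111763) = 0.016677.
z = (0.457845 − 0.474273)/0.016677 = -0.016428/0.016677 = -0.9851.
p-value = P(Z < -0.985) ≈ 0.1623, so at α = 0.1 we fail to reject H₀.

z = -0.9851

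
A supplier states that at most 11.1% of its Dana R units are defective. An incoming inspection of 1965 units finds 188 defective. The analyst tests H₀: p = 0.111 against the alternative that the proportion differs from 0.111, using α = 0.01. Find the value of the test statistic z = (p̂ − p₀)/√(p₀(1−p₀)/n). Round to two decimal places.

p̂ = 188/1965 ≈ 0.09567.
Standard error under H₀: √(0.111×0.889/1965) = 0.00709.
z = (0.09567 − 0.111)/0.00709 = -0.01533/0.00709 = -2.16.
Two-sided p-value ≈ 2·Φ(−2.163) = 0.0306; since p > α = 0.01, fail to reject H₀.

z = -2.16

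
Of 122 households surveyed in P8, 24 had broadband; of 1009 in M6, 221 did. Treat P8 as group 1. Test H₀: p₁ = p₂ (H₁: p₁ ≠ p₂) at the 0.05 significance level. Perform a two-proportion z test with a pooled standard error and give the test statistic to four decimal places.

p̂₁ = 24/122 = 0.1967213, p̂₂ = 221/1009 = 0.2190287.
Pooled p̂ = (24+221)/(122+1009) = 245/1131 = 0.2166225.
SE = √(0.169697 × 0.0091878) = 0.0394860.
z = (0.1967213 − 0.2190287)/0.0394860 = -0.0223074/0.0394860 = -0.5649.
Two-sided p-value ≈ 2·Φ(−0.565) = 0.5721; since p > α = 0.05, fail to reject H₀.

z = -0.5649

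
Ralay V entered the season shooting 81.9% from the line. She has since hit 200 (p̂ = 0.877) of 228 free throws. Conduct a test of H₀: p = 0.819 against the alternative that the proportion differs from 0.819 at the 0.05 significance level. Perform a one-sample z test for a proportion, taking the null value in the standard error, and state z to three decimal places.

p̂ = 200/228 = 0.87719.
Standard error under H₀: √(0.819×0.181/228) = 0.02550.
z = (0.87719 − 0.819)/0.02550 = 0.05819/0.02550 = 2.282.
p-value = 2·P(Z > 2.282) ≈ 0.0225, so at α = 0.05 we reject H₀.

z = 2.282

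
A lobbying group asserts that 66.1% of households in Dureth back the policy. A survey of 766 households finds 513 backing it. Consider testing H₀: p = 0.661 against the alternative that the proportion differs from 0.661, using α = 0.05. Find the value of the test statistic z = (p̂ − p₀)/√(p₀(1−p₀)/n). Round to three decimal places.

z = 0.509

p̂ = 513/766 ≈ 0.66971.
Standard error under H₀: √(0.661×0.339/766) = 0.01710.
z = (0.66971 − 0.661)/0.01710 = 0.00871/0.01710 = 0.509.
Two-sided p-value ≈ 2·Φ(−0.509) = 0.6105; since p > α = 0.05, fail to reject H₀.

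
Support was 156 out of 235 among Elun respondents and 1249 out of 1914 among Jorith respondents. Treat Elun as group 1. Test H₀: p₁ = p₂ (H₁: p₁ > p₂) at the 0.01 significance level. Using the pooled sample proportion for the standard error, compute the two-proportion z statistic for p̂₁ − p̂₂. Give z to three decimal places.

z = 0.343

p̂₁ = 156/235 = 0.66383, p̂₂ = 1249/1914 = 0.65256.
Pooled p̂ = (156+1249)/(235+1914) = 1405/2149 = 0.65379.
SE = √(p̂(1−p̂)(1/n₁+1/n₂)) = √(0.65379·0.34621·0.00477779) = √(0.00108144) = 0.03289.
z = (0.66383 − 0.65256)/0.03289 = 0.01127/0.03289 = 0.343.
p-value = P(Z > 0.343) ≈ 0.3659. With α = 0.01, fail to reject H₀.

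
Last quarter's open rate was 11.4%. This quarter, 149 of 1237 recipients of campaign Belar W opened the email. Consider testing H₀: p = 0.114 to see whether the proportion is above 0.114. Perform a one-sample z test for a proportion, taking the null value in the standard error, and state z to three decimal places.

z = 0.714

p̂ = 149/1237 ≈ 0.120453.
Standard error under H₀: √(0.114×0.886/1237) = 0.009036.
z = (0.120453 − 0.114)/0.009036 = 0.006453/0.009036 = 0.714.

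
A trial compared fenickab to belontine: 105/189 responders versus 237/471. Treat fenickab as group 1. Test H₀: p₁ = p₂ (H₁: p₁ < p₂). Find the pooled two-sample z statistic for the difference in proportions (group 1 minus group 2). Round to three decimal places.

z = 1.217

p̂₁ = 105/189 = 0.555556, p̂₂ = 237/471 = 0.503185.
Pooled p̂ = (105+237)/(189+471) = 342/660 = 0.518182.
SE = √(0.249669 × 0.00741415) = 0.043024.
z = (0.555556 − 0.503185)/0.043024 = 0.052371/0.043024 = 1.217.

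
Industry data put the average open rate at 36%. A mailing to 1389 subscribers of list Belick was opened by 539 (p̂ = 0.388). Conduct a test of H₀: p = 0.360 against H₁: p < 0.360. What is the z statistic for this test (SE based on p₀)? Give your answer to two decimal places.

z = 2.18

p̂ = 539/1389 ≈ 0.38805.
SE = √(p₀(1−p₀)/n) = √(0.2304/1389) = 0.01288.
z = (0.38805 − 0.36)/0.01288 = 0.02805/0.01288 = 2.18.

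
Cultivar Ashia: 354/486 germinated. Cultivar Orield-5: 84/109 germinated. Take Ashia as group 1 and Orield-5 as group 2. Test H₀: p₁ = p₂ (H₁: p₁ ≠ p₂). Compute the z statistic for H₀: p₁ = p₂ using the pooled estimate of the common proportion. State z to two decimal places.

p̂₁ = 354/486 ≈ 0.7284, p̂₂ = 84/109 ≈ 0.7706.
Pooled p̂ = (354+84)/(486+109) = 438/595 = 0.7361.
SE = √(0.194241 × 0.0112319) = 0.0467.
z = (0.7284 − 0.7706)/0.0467 = -0.0422/0.0467 = -0.90.

z = -0.90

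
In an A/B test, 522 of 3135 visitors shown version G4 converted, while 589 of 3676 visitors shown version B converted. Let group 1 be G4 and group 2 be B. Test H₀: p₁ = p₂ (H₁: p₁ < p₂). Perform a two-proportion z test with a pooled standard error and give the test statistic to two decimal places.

z = 0.70

p̂₁ = 522/3135 ≈ 0.1665, p̂₂ = 589/3676 ≈ 0.1602.
Pooled p̂ = (522+589)/(3135+3676) = 1111/6811 = 0.1631.
SE = √(p̂(1−p̂)(1/n₁+1/n₂)) = √(0.1631·0.8369·0.000591014) = √(8.06798e-05) = 0.0090.
z = (0.1665 − 0.1602)/0.0090 = 0.0063/0.0090 = 0.70.
p-value = P(Z < 0.699) ≈ 0.7577.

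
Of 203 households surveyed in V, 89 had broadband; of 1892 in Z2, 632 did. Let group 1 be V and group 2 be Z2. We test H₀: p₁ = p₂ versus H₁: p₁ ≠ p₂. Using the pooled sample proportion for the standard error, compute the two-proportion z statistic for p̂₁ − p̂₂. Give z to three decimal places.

z = 2.975

p̂₁ = 89/203 = 0.43842, p̂₂ = 632/1892 = 0.33404.
Pooled p̂ = (89+632)/(203+1892) = 721/2095 = 0.34415.
SE = √(0.225712 × 0.00545465) = 0.03509.
z = (0.43842 − 0.33404)/0.03509 = 0.10438/0.03509 = 2.975.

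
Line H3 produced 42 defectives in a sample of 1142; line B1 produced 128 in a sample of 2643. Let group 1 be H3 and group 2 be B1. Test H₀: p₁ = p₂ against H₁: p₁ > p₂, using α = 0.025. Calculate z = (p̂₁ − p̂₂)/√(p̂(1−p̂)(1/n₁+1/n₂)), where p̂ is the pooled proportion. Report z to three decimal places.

p̂₁ = 42/1142 ≈ 0.03678, p̂₂ = 128/2643 ≈ 0.04843.
Pooled p̂ = (42+128)/(1142+2643) = 170/3785 = 0.04491.
SE = √(p̂(1−p̂)(1/n₁+1/n₂)) = √(0.04491·0.95509·0.00125401) = √(5.37933e-05) = 0.00733.
z = (0.03678 − 0.04843)/0.00733 = -0.01165/0.00733 = -1.589.
p-value = P(Z > -1.589) ≈ 0.9439. With α = 0.025, fail to reject H₀.

z = -1.589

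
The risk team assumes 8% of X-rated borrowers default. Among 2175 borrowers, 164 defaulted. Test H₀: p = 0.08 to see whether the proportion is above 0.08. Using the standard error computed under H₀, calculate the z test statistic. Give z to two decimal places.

z = -0.79

p̂ = 164/2175 = 0.0754.
SE = √(p₀(1−p₀)/n) = √(0.0736/2175) = 0.0058.
z = (0.0754 − 0.08)/0.0058 = -0.0046/0.0058 = -0.79.
p-value = P(Z > -0.790) ≈ 0.7853.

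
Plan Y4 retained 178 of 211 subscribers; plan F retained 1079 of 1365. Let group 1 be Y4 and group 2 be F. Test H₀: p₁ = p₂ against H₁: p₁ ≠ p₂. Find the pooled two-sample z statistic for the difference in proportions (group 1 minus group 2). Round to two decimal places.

p̂₁ = 178/211 ≈ 0.8436, p̂₂ = 1079/1365 ≈ 0.7905.
Pooled p̂ = (178+1079)/(211+1365) = 1257/1576 = 0.7976.
SE = √(p̂(1−p̂)(1/n₁+1/n₂)) = √(0.7976·0.2024·0.00547194) = √(0.000883394) = 0.0297.
z = (0.8436 − 0.7905)/0.0297 = 0.0531/0.0297 = 1.79.
p-value = 2·P(Z > 1.787) ≈ 0.0739.

z = 1.79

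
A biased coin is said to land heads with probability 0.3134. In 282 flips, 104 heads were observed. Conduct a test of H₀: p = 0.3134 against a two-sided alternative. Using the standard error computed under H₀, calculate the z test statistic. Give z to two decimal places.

z = 2.01

p̂ = 104/282 ≈ 0.3688.
Under H₀, SE = √(0.3134·0.6866/282) = √(0.000763051) = 0.0276.
z = (0.3688 − 0.3134)/0.0276 = 0.0554/0.0276 = 2.01.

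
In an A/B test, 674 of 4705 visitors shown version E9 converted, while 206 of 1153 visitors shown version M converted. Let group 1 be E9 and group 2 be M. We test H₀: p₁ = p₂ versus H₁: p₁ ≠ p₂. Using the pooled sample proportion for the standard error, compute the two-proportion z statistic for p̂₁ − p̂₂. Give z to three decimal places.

p̂₁ = 674/4705 ≈ 0.14325, p̂₂ = 206/1153 ≈ 0.17866.
Pooled p̂ = (674+206)/(4705+1153) = 880/5858 = 0.15022.
SE = √(p̂(1−p̂)(1/n₁+1/n₂)) = √(0.15022·0.84978·0.00107984) = √(0.000137848) = 0.01174.
z = (0.14325 − 0.17866)/0.01174 = -0.03541/0.01174 = -3.016.
Two-sided p-value ≈ 2·Φ(−3.016) = 0.0026.

z = -3.016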